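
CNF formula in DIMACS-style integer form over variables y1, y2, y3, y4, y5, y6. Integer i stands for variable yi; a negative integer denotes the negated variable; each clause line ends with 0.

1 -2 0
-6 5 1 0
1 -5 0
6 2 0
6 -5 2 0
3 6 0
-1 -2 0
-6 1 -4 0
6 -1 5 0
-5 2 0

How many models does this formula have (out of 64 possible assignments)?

4

The models are:
  y1=T y2=F y3=F y4=F y5=F y6=T
  y1=T y2=F y3=F y4=T y5=F y6=T
  y1=T y2=F y3=T y4=F y5=F y6=T
  y1=T y2=F y3=T y4=T y5=F y6=T
Count: 4.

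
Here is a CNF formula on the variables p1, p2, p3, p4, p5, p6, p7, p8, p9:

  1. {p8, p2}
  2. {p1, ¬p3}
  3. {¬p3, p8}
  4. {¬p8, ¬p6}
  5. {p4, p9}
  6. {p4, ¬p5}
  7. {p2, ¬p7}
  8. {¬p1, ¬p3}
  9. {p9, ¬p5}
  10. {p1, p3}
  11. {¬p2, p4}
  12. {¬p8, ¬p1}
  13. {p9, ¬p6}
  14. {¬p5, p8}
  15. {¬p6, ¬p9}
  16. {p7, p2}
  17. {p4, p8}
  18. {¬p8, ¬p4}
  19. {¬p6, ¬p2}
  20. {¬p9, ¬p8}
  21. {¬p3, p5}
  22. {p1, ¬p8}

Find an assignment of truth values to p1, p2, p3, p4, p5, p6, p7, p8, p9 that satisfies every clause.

p1=True  p2=True  p3=False  p4=True  p5=False  p6=False  p7=False  p8=False  p9=True

Check each clause:
  1. {p8, p2} — p2 is true.
  2. {p1, ¬p3} — p1 is true.
  3. {p8, ¬p3} — ¬p3 is true.
  4. {¬p8, ¬p6} — ¬p8 is true.
  5. {p4, p9} — p9 is true.
  6. {¬p5, p4} — ¬p5 is true.
  7. {p2, ¬p7} — ¬p7 is true.
  8. {¬p1, ¬p3} — ¬p3 is true.
  9. {p9, ¬p5} — p9 is true.
  10. {p1, p3} — p1 is true.
  11. {¬p2, p4} — p4 is true.
  12. {¬p8, ¬p1} — ¬p8 is true.
  13. {¬p6, p9} — p9 is true.
  14. {¬p5, p8} — ¬p5 is true.
  15. {¬p6, ¬p9} — ¬p6 is true.
  16. {p7, p2} — p2 is true.
  17. {p8, p4} — p4 is true.
  18. {¬p8, ¬p4} — ¬p8 is true.
  19. {¬p6, ¬p2} — ¬p6 is true.
  20. {¬p9, ¬p8} — ¬p8 is true.
  21. {¬p3, p5} — ¬p3 is true.
  22. {p1, ¬p8} — ¬p8 is true.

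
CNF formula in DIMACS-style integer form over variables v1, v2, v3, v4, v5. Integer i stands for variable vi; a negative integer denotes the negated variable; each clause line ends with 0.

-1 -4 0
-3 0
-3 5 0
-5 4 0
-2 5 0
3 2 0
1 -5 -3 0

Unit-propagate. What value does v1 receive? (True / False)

False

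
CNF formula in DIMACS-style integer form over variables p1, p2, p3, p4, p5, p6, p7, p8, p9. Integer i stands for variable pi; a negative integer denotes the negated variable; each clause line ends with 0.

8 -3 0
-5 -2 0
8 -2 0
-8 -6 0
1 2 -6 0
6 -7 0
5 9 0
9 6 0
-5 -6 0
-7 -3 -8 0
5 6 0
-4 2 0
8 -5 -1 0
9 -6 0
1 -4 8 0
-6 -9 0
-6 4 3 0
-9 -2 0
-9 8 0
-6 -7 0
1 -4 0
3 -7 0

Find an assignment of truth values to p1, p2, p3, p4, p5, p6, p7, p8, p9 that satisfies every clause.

Pure literal: p7 appears only negated; assign p7 = False.
Try p1 = False.
  then p4 is forced to False.
Set p2 = False and propagate.
  then p6 is forced to False.
  then p9 is forced to True.
  then p5 is forced to True.
  then p8 is forced to True.
p3 is now unconstrained; take p3 = True.
Every clause has at least one true literal under this assignment.

p1=0, p2=0, p3=1, p4=0, p5=1, p6=0, p7=0, p8=1, p9=1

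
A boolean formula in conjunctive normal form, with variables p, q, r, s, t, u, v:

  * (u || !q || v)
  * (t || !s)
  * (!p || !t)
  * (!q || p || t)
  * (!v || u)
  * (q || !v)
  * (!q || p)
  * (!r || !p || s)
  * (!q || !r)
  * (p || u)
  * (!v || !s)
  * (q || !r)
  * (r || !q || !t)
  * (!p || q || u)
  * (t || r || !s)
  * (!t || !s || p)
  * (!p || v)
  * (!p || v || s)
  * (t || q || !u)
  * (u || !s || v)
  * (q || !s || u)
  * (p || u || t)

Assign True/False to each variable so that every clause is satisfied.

Branch on p: take p = False.
  then q is forced to False.
  then v is forced to False.
  then u is forced to True.
  then r is forced to False.
  then t is forced to True.
  then s is forced to False.

p=F  q=F  r=F  s=F  t=T  u=T  v=F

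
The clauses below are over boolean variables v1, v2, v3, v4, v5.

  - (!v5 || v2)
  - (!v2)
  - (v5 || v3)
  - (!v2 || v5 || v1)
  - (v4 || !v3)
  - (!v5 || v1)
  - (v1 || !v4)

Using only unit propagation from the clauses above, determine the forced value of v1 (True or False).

True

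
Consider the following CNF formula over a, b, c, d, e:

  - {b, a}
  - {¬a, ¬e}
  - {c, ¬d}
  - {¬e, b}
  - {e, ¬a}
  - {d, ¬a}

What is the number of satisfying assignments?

6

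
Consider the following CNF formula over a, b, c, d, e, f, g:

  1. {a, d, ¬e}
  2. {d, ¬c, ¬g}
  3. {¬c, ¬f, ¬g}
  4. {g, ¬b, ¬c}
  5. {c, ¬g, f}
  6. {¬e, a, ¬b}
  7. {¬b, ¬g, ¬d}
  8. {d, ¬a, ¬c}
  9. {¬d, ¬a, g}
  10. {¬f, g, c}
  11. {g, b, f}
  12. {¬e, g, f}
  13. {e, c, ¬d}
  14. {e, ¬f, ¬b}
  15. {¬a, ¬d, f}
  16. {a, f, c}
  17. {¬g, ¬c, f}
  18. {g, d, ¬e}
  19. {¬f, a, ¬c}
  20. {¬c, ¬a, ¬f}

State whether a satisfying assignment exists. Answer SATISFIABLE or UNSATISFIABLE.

SATISFIABLE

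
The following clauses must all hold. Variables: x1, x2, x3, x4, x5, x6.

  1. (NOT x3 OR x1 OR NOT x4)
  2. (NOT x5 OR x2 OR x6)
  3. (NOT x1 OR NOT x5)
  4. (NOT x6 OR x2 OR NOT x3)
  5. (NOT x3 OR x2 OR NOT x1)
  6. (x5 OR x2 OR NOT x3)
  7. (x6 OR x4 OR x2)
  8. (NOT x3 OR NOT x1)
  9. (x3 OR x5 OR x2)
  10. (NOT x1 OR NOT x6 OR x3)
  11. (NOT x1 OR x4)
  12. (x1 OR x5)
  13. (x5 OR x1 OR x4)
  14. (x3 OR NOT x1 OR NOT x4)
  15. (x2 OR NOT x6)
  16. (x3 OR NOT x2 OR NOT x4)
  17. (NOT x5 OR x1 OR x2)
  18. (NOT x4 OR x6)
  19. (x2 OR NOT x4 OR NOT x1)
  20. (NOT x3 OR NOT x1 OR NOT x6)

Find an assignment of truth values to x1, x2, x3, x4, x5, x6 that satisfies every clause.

Try x1 = False.
  then x5 is forced to True.
  then x2 is forced to True.
Set x3 = False and propagate.
  then x4 is forced to False.
x6 is now unconstrained; take x6 = True.
Check each clause:
  1. (NOT x3 OR NOT x4 OR x1) — NOT x4 is true.
  2. (x2 OR NOT x5 OR x6) — x2 is true.
  3. (NOT x5 OR NOT x1) — NOT x1 is true.
  4. (NOT x3 OR NOT x6 OR x2) — x2 is true.
  5. (NOT x3 OR NOT x1 OR x2) — x2 is true.
  6. (NOT x3 OR x5 OR x2) — NOT x3 is true.
  7. (x4 OR x2 OR x6) — x2 is true.
  8. (NOT x1 OR NOT x3) — NOT x3 is true.
  9. (x5 OR x3 OR x2) — x2 is true.
  10. (x3 OR NOT x6 OR NOT x1) — NOT x1 is true.
  11. (NOT x1 OR x4) — NOT x1 is true.
  12. (x5 OR x1) — x5 is true.
  13. (x1 OR x5 OR x4) — x5 is true.
  14. (x3 OR NOT x1 OR NOT x4) — NOT x4 is true.
  15. (NOT x6 OR x2) — x2 is true.
  16. (x3 OR NOT x2 OR NOT x4) — NOT x4 is true.
  17. (x1 OR x2 OR NOT x5) — x2 is true.
  18. (NOT x4 OR x6) — NOT x4 is true.
  19. (NOT x1 OR NOT x4 OR x2) — x2 is true.
  20. (NOT x3 OR NOT x1 OR NOT x6) — NOT x3 is true.

x1=F, x2=T, x3=F, x4=F, x5=T, x6=T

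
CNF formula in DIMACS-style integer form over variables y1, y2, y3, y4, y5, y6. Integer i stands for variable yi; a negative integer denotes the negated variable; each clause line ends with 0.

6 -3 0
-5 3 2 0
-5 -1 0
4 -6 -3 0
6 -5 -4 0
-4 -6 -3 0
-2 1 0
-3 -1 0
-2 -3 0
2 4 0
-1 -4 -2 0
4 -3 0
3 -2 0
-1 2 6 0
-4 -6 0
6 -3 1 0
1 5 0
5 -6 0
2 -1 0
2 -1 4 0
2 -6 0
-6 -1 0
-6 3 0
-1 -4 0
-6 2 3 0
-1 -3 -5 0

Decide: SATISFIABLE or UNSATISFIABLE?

y1 = True:
  propagation gives y5=False, y3=False, y2=False; an empty clause results — contradiction.
y1 = False:
  propagation gives y2=False, y4=True, y6=False, y3=False; an empty clause results — contradiction.
Every branch closes, so no satisfying assignment exists.

UNSATISFIABLE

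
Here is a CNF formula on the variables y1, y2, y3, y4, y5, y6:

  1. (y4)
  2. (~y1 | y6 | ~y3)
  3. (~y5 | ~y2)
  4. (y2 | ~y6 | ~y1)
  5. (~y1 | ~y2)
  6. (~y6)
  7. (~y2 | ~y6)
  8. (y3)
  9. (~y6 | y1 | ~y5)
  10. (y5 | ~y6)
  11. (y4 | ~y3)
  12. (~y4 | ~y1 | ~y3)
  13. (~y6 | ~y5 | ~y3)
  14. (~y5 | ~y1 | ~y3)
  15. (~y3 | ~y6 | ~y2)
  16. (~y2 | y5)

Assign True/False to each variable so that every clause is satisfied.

y1=0, y2=0, y3=1, y4=1, y5=0, y6=0

Unit propagation: (y4) forces y4 = True.
Unit propagation: (~y6) forces y6 = False.
Unit propagation: (y3) forces y3 = True.
Unit propagation: (~y1) forces y1 = False.
y2 occurs only negated in the remaining clauses — set y2 = False.
y5 is now unconstrained; take y5 = False.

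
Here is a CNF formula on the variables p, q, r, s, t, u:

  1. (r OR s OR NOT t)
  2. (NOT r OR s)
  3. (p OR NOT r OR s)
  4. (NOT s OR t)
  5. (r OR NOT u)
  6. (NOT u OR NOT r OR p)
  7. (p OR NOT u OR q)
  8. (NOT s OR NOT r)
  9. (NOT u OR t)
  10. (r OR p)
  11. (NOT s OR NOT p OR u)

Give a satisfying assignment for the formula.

p=True  q=True  r=False  s=False  t=False  u=False

Pure literal: q appears only positively; assign q = True.
Set p = True and propagate.
Set r = False and propagate.
  then u is forced to False.
  then s is forced to False.
  then t is forced to False.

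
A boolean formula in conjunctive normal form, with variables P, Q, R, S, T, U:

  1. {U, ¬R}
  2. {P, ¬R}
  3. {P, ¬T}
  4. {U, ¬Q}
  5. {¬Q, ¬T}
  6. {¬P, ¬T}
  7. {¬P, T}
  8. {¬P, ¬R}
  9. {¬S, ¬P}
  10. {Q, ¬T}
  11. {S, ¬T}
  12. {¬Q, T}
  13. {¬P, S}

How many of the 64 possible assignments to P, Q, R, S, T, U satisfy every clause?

4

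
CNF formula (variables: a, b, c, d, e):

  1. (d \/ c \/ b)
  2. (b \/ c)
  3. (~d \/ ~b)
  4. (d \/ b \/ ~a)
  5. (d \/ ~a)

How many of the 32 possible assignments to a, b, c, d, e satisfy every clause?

10

Case analysis on b and d:
  b=1, d=1: a clause becomes empty — 0.
  b=1, d=0: remaining (a,c,e) ∈ {(0,0,0); (0,0,1); (0,1,0); (0,1,1)} — 4.
  b=0, d=1: remaining (a,c,e) ∈ {(0,1,0); (0,1,1); (1,1,0); (1,1,1)} — 4.
  b=0, d=0: remaining (a,c,e) ∈ {(0,1,0); (0,1,1)} — 2.
Total: 0 + 4 + 4 + 2 = 10.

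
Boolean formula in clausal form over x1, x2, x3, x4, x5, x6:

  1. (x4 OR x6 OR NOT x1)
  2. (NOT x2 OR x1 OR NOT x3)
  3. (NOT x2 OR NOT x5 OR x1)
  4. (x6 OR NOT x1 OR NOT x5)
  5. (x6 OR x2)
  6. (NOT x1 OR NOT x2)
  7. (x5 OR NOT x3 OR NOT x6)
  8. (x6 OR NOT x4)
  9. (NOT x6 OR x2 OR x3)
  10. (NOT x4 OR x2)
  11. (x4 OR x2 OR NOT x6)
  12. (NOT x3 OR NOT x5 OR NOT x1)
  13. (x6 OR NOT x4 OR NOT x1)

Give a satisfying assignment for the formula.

Try x1 = False.
Set x2 = True and propagate.
  then x3 is forced to False.
  then x5 is forced to False.
The remaining clauses are satisfied by x4 = True, x6 = True.

x1 = False, x2 = True, x3 = False, x4 = True, x5 = False, x6 = True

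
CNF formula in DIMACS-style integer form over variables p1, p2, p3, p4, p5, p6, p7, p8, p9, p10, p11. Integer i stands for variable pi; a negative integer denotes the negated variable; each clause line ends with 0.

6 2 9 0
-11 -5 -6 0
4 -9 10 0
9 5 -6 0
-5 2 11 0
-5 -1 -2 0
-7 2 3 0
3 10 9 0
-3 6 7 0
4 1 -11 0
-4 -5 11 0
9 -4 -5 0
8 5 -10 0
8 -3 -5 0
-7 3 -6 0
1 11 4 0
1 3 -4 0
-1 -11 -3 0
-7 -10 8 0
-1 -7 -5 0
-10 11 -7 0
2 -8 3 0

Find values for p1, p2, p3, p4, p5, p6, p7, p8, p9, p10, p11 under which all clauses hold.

p1 = T, p2 = T, p3 = T, p4 = T, p5 = F, p6 = F, p7 = T, p8 = F, p9 = T, p10 = F, p11 = F

Set p1 = True and propagate.
Try p2 = True.
  then p5 is forced to False.
For the remaining variables, p3 = True, p4 = True, p6 = False, p7 = True, p8 = False, p9 = True, p10 = False, p11 = False works.
Check each clause:
  1. (p6 ∨ p9 ∨ p2) — p9 is true.
  2. (¬p11 ∨ ¬p6 ∨ ¬p5) — ¬p6 is true.
  3. (¬p9 ∨ p4 ∨ p10) — p4 is true.
  4. (p9 ∨ p5 ∨ ¬p6) — p9 is true.
  5. (¬p5 ∨ p11 ∨ p2) — p2 is true.
  6. (¬p1 ∨ ¬p2 ∨ ¬p5) — ¬p5 is true.
  7. (p3 ∨ p2 ∨ ¬p7) — p2 is true.
  8. (p9 ∨ p10 ∨ p3) — p9 is true.
  9. (p6 ∨ ¬p3 ∨ p7) — p7 is true.
  10. (p1 ∨ p4 ∨ ¬p11) — p1 is true.
  11. (¬p4 ∨ p11 ∨ ¬p5) — ¬p5 is true.
  12. (p9 ∨ ¬p4 ∨ ¬p5) — p9 is true.
  13. (p5 ∨ ¬p10 ∨ p8) — ¬p10 is true.
  14. (p8 ∨ ¬p3 ∨ ¬p5) — ¬p5 is true.
  15. (¬p6 ∨ p3 ∨ ¬p7) — ¬p6 is true.
  16. (p1 ∨ p4 ∨ p11) — p1 is true.
  17. (p1 ∨ ¬p4 ∨ p3) — p1 is true.
  18. (¬p3 ∨ ¬p11 ∨ ¬p1) — ¬p11 is true.
  19. (¬p10 ∨ p8 ∨ ¬p7) — ¬p10 is true.
  20. (¬p1 ∨ ¬p7 ∨ ¬p5) — ¬p5 is true.
  21. (p11 ∨ ¬p10 ∨ ¬p7) — ¬p10 is true.
  22. (¬p8 ∨ p2 ∨ p3) — ¬p8 is true.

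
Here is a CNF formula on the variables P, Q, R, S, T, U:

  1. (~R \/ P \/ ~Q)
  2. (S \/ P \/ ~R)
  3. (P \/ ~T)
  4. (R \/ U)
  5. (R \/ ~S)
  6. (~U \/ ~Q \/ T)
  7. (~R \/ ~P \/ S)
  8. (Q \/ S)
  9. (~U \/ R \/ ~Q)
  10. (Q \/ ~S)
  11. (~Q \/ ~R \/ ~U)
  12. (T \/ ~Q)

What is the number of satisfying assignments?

The models are:
  P=1 Q=1 R=1 S=1 T=1 U=0
That's 1 in total.

1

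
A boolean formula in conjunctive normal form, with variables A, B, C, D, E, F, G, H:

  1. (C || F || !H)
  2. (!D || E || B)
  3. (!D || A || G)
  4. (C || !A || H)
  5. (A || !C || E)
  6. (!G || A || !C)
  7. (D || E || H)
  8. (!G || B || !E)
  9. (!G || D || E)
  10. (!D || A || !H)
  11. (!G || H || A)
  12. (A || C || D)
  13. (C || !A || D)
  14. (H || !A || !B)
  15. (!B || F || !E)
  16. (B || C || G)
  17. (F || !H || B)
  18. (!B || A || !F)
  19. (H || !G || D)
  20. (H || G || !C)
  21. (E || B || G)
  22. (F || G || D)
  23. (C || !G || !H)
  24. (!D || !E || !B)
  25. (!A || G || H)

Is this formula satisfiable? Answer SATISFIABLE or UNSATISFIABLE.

Try A = True.
The remaining clauses are satisfied by B = True, C = True, D = True, E = False, F = True, G = False, H = True.
Every clause has at least one true literal under this assignment.
So A = 1, B = 1, C = 1, D = 1, E = 0, F = 1, G = 0, H = 1 is a satisfying assignment.

SATISFIABLE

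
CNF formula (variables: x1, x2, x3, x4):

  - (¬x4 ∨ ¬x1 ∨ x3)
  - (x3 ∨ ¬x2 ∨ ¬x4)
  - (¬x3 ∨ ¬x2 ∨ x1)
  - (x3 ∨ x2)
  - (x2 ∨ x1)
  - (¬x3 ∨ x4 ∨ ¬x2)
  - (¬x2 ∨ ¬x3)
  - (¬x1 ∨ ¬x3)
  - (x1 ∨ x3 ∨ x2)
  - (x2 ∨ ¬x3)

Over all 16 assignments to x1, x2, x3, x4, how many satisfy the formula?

The models are:
  x1=F x2=T x3=F x4=F
  x1=T x2=T x3=F x4=F
Count: 2.

2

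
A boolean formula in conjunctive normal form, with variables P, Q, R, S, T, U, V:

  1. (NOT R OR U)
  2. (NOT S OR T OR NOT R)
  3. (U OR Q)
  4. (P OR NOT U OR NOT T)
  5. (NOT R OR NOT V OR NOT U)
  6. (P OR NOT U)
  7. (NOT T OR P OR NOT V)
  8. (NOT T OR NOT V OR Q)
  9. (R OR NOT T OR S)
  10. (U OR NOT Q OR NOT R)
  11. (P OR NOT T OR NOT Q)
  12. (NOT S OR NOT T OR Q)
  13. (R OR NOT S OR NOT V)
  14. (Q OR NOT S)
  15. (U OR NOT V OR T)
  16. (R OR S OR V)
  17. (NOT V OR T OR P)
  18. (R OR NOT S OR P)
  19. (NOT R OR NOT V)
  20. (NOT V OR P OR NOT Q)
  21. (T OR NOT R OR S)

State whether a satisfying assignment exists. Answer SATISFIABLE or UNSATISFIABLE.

SATISFIABLE

Pure literal: P appears only positively; assign P = True.
Try Q = True.
Try R = True.
  then U is forced to True.
  then V is forced to False.
The remaining clauses are satisfied by S = True, T = True.
So P = T, Q = T, R = T, S = T, T = T, U = T, V = F is a satisfying assignment.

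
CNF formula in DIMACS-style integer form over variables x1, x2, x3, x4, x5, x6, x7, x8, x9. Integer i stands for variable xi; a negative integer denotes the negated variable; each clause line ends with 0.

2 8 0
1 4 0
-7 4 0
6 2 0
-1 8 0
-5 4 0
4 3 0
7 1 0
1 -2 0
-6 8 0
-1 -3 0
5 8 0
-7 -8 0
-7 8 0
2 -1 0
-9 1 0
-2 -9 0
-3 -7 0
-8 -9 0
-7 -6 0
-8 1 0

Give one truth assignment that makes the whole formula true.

x1=True, x2=True, x3=False, x4=True, x5=False, x6=False, x7=False, x8=True, x9=False

Check each clause:
  1. {x8, x2} — x8 is true.
  2. {x1, x4} — x1 is true.
  3. {¬x7, x4} — ¬x7 is true.
  4. {x2, x6} — x2 is true.
  5. {¬x1, x8} — x8 is true.
  6. {¬x5, x4} — ¬x5 is true.
  7. {x4, x3} — x4 is true.
  8. {x7, x1} — x1 is true.
  9. {x1, ¬x2} — x1 is true.
  10. {x8, ¬x6} — x8 is true.
  11. {¬x3, ¬x1} — ¬x3 is true.
  12. {x8, x5} — x8 is true.
  13. {¬x7, ¬x8} — ¬x7 is true.
  14. {¬x7, x8} — x8 is true.
  15. {x2, ¬x1} — x2 is true.
  16. {¬x9, x1} — x1 is true.
  17. {¬x9, ¬x2} — ¬x9 is true.
  18. {¬x3, ¬x7} — ¬x7 is true.
  19. {¬x9, ¬x8} — ¬x9 is true.
  20. {¬x7, ¬x6} — ¬x7 is true.
  21. {¬x8, x1} — x1 is true.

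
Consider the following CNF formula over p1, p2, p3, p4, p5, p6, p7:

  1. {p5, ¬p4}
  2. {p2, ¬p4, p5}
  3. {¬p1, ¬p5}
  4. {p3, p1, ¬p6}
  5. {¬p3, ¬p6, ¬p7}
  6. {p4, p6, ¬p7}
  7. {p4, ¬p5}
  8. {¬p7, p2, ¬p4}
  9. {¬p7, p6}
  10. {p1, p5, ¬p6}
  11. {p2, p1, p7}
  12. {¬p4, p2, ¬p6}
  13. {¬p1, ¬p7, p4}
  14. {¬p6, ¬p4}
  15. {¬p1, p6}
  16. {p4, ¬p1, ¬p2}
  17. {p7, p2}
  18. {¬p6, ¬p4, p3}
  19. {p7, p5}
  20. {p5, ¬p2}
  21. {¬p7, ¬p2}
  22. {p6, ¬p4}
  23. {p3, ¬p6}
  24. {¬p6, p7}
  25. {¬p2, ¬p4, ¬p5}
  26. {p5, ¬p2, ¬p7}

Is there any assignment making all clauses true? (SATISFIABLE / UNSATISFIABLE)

UNSATISFIABLE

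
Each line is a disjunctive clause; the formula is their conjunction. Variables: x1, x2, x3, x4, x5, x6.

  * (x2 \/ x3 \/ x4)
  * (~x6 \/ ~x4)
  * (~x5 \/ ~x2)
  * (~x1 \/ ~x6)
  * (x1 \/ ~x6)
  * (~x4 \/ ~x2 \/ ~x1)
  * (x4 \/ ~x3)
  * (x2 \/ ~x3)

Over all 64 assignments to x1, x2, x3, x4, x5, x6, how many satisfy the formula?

8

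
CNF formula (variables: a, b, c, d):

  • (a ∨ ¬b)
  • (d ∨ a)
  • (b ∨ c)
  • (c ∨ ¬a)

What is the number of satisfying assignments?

5

Satisfying assignments:
  a=F b=F c=T d=T
  a=T b=F c=T d=F
  a=T b=F c=T d=T
  a=T b=T c=T d=F
  a=T b=T c=T d=T
That's 5 in total.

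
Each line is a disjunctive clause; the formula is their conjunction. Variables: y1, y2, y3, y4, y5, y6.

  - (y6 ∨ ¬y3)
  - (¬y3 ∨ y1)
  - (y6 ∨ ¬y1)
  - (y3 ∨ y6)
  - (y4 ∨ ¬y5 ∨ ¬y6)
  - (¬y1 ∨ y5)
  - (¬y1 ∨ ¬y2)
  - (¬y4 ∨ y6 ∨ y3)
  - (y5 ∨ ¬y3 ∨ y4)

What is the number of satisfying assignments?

Case analysis on y3 and y6:
  y3=1, y6=1: remaining (y1,y2,y4,y5) ∈ {(1,0,1,1)} — 1.
  y3=1, y6=0: a clause becomes empty — 0.
  y3=0, y6=1: 7 of the 16 assignments to (y1,y2,y4,y5) work.
  y3=0, y6=0: a clause becomes empty — 0.
Total: 1 + 0 + 7 + 0 = 8.

8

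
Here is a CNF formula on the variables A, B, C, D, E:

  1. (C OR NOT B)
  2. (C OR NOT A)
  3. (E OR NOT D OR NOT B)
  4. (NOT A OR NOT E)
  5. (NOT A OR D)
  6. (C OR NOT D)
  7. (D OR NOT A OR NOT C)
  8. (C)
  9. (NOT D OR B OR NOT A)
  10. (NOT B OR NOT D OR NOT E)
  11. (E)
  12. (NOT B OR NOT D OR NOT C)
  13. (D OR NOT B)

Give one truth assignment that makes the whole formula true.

A = F  B = F  C = T  D = T  E = T

Unit propagation: (C) forces C = True.
(E) is a unit clause, so E = True.
Unit propagation: (NOT A) forces A = False.
B occurs only negated in the remaining clauses — set B = False.
D is now unconstrained; take D = True.
Check each clause:
  1. (C OR NOT B) — C is true.
  2. (NOT A OR C) — C is true.
  3. (NOT B OR E OR NOT D) — E is true.
  4. (NOT E OR NOT A) — NOT A is true.
  5. (D OR NOT A) — D is true.
  6. (C OR NOT D) — C is true.
  7. (NOT A OR D OR NOT C) — D is true.
  8. (C) — C is true.
  9. (B OR NOT A OR NOT D) — NOT A is true.
  10. (NOT D OR NOT B OR NOT E) — NOT B is true.
  11. (E) — E is true.
  12. (NOT D OR NOT B OR NOT C) — NOT B is true.
  13. (D OR NOT B) — D is true.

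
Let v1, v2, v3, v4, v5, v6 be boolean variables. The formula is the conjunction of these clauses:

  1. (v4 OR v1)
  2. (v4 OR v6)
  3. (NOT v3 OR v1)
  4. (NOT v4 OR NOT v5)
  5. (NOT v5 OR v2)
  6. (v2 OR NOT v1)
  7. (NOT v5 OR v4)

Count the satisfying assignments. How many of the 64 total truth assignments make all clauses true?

10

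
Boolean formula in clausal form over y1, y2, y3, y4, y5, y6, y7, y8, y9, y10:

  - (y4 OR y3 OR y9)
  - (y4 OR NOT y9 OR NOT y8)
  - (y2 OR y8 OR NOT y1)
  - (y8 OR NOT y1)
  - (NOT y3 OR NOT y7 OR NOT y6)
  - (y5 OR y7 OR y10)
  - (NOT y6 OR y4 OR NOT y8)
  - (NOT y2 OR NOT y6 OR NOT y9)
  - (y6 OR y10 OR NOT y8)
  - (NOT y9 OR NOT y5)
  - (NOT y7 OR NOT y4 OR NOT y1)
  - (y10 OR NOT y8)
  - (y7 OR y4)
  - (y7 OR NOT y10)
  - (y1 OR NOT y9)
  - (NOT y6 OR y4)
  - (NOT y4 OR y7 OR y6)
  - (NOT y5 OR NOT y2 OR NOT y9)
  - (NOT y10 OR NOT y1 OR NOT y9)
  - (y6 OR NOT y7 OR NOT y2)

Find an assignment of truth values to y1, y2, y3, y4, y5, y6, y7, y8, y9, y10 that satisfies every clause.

Try y1 = False.
  then y9 is forced to False.
Try y2 = False.
Branch on y3: take y3 = True.
For the remaining variables, y4 = True, y5 = False, y6 = False, y7 = True, y8 = False, y10 = True works.

y1=False, y2=False, y3=True, y4=True, y5=False, y6=False, y7=True, y8=False, y9=False, y10=True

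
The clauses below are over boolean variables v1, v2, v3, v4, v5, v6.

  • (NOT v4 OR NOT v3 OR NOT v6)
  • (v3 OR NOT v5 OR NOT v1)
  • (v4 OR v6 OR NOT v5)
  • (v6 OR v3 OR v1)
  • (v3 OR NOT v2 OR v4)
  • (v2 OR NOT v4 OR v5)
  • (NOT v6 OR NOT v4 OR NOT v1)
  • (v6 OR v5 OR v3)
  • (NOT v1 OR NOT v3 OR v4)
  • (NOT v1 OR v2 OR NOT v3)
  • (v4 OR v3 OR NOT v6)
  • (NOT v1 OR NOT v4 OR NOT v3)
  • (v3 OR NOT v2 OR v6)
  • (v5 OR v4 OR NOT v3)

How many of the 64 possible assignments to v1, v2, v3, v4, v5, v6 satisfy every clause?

8

Case analysis on v3 and v4:
  v3=1, v4=1: remaining (v1,v2,v5,v6) ∈ {(0,0,1,0); (0,1,0,0); (0,1,1,0)} — 3.
  v3=1, v4=0: remaining (v1,v2,v5,v6) ∈ {(0,0,1,1); (0,1,1,1)} — 2.
  v3=0, v4=1: remaining (v1,v2,v5,v6) ∈ {(0,0,1,1); (0,1,0,1); (0,1,1,1)} — 3.
  v3=0, v4=0: a clause becomes empty — 0.
Total: 3 + 2 + 3 + 0 = 8.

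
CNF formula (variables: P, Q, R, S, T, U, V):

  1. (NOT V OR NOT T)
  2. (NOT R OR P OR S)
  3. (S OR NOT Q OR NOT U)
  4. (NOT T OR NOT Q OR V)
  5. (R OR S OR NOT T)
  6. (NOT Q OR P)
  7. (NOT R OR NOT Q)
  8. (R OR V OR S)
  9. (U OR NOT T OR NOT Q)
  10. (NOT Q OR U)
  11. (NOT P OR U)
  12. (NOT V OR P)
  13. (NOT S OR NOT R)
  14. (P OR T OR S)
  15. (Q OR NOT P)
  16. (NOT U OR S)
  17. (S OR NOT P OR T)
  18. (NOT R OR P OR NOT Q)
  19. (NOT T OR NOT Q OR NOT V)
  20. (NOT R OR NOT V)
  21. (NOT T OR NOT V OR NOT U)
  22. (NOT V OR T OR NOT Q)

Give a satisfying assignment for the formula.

P=False  Q=False  R=False  S=True  T=False  U=False  V=False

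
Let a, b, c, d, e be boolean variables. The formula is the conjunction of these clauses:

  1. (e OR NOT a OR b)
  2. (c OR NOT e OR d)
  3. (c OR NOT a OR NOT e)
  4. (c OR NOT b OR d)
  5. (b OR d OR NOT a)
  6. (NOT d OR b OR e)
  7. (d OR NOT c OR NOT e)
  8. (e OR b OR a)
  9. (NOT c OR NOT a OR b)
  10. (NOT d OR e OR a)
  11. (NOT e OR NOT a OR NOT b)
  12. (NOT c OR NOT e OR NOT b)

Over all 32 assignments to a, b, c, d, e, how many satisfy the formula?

7

The models are:
  a=F b=F c=F d=T e=T
  a=F b=F c=T d=T e=T
  a=F b=T c=F d=T e=T
  a=F b=T c=T d=F e=F
  a=T b=T c=F d=T e=F
  a=T b=T c=T d=F e=F
  a=T b=T c=T d=T e=F
Count: 7.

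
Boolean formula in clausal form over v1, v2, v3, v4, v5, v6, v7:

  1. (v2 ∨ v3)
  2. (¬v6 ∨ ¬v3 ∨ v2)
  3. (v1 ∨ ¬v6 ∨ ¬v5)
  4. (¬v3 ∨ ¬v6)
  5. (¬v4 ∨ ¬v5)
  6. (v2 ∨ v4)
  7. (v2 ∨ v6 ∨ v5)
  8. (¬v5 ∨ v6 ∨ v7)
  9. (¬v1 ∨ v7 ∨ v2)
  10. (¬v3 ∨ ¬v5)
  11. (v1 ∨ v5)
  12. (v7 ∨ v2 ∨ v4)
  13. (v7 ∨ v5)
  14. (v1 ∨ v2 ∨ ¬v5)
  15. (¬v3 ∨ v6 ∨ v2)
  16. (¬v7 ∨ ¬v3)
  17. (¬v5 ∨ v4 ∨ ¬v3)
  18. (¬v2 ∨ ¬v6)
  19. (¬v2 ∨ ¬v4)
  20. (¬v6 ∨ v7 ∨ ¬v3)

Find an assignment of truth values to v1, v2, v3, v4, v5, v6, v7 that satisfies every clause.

Branch on v1: take v1 = True.
The remaining clauses are satisfied by v2 = True, v3 = False, v4 = False, v5 = True, v6 = False, v7 = True.
Every clause has at least one true literal under this assignment.

v1=True  v2=True  v3=False  v4=False  v5=True  v6=False  v7=True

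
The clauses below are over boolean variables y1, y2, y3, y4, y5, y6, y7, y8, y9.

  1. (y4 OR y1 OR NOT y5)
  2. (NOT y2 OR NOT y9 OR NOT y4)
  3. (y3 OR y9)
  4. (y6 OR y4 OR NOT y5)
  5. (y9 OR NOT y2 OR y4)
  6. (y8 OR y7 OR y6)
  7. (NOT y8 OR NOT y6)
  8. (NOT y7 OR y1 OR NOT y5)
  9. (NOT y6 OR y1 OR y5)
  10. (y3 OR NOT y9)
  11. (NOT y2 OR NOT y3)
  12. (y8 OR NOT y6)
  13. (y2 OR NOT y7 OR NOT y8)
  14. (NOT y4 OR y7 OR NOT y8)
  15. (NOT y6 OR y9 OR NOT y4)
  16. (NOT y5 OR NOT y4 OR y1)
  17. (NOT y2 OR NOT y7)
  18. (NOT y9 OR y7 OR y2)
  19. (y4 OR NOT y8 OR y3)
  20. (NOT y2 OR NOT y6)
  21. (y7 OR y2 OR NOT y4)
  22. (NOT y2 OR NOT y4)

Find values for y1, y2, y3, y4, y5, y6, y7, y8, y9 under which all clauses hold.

y1=True, y2=False, y3=True, y4=False, y5=False, y6=False, y7=True, y8=False, y9=True

y1 occurs only positively in the remaining clauses — set y1 = True.
Set y2 = False and propagate.
Try y3 = True.
The remaining clauses are satisfied by y4 = False, y5 = False, y6 = False, y7 = True, y8 = False, y9 = True.
Every clause has at least one true literal under this assignment.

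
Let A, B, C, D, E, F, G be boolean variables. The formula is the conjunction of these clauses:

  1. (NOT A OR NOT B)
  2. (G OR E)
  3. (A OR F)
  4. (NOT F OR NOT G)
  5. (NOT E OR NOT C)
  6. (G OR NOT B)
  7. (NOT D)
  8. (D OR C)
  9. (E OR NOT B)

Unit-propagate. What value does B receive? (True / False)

(NOT D) stands alone — D = False.
(C OR D): since D = False, the clause reduces to (C). C = True.
(NOT E OR NOT C): since C = True, the clause reduces to (NOT E). E = False.
From (G OR E) and E = False: G = True.
(NOT G OR NOT F) with G = True leaves only NOT F, so F = False.
From (A OR F) and F = False: A = True.
(NOT A OR NOT B) with A = True leaves only NOT B, so B = False.

False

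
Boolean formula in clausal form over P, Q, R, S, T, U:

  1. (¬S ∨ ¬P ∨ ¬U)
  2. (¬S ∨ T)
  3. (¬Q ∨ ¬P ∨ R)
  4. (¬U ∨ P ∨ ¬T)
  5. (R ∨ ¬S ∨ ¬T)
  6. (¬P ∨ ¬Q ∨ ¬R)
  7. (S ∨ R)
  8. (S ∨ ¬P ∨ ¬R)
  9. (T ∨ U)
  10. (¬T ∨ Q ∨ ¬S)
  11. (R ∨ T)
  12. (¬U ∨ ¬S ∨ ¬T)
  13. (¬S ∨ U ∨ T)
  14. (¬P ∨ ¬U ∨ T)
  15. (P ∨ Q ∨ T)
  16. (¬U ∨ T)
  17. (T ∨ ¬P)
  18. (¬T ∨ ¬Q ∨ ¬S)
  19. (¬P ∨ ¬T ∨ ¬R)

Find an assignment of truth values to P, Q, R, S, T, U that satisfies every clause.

P=F, Q=F, R=T, S=F, T=T, U=F

Branch on P: take P = False.
Branch on Q: take Q = False.
  then T is forced to True.
  then U is forced to False.
  then S is forced to False.
  then R is forced to True.
Every clause has at least one true literal under this assignment.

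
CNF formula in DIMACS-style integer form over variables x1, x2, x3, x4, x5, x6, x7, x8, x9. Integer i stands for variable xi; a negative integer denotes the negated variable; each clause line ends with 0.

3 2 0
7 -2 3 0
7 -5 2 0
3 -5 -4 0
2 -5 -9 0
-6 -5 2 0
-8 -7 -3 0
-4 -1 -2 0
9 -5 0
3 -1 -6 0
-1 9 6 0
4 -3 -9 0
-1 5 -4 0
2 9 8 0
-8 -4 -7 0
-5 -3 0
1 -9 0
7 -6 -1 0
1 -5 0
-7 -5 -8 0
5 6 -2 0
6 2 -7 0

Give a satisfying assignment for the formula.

x1 = False, x2 = True, x3 = True, x4 = True, x5 = False, x6 = True, x7 = False, x8 = False, x9 = False

Check each clause:
  1. (x3 \/ x2) — x2 is true.
  2. (x7 \/ ~x2 \/ x3) — x3 is true.
  3. (~x5 \/ x2 \/ x7) — x2 is true.
  4. (x3 \/ ~x5 \/ ~x4) — x3 is true.
  5. (~x5 \/ x2 \/ ~x9) — x2 is true.
  6. (~x6 \/ ~x5 \/ x2) — x2 is true.
  7. (~x7 \/ ~x8 \/ ~x3) — ~x8 is true.
  8. (~x1 \/ ~x2 \/ ~x4) — ~x1 is true.
  9. (~x5 \/ x9) — ~x5 is true.
  10. (~x6 \/ x3 \/ ~x1) — x3 is true.
  11. (x9 \/ x6 \/ ~x1) — ~x1 is true.
  12. (~x9 \/ x4 \/ ~x3) — x4 is true.
  13. (x5 \/ ~x4 \/ ~x1) — ~x1 is true.
  14. (x8 \/ x2 \/ x9) — x2 is true.
  15. (~x7 \/ ~x4 \/ ~x8) — ~x8 is true.
  16. (~x3 \/ ~x5) — ~x5 is true.
  17. (~x9 \/ x1) — ~x9 is true.
  18. (~x1 \/ ~x6 \/ x7) — ~x1 is true.
  19. (~x5 \/ x1) — ~x5 is true.
  20. (~x5 \/ ~x8 \/ ~x7) — ~x8 is true.
  21. (~x2 \/ x6 \/ x5) — x6 is true.
  22. (x2 \/ ~x7 \/ x6) — ~x7 is true.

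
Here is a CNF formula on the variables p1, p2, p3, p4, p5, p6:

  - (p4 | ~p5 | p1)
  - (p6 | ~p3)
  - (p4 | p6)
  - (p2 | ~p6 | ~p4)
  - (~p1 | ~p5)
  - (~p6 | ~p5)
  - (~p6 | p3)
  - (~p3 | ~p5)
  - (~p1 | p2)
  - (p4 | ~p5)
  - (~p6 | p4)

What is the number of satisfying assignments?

Satisfying assignments:
  p1=F p2=F p3=F p4=T p5=F p6=F
  p1=F p2=F p3=F p4=T p5=T p6=F
  p1=F p2=T p3=F p4=T p5=F p6=F
  p1=F p2=T p3=F p4=T p5=T p6=F
  p1=F p2=T p3=T p4=T p5=F p6=T
  p1=T p2=T p3=F p4=T p5=F p6=F
  p1=T p2=T p3=T p4=T p5=F p6=T
That's 7 in total.

7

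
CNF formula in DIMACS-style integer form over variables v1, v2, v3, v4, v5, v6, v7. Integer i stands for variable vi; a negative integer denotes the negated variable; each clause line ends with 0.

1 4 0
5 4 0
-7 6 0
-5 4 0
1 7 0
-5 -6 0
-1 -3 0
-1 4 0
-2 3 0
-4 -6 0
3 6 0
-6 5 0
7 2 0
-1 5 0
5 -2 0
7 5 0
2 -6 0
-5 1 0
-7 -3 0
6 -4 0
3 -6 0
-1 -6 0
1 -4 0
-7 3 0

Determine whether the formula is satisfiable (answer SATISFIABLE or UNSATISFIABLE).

v6 = True:
  propagation gives v5=False; an empty clause results — contradiction.
v6 = False:
  propagation gives v7=False, v1=True, v3=False; an empty clause results — contradiction.
Every branch closes, so no satisfying assignment exists.

UNSATISFIABLE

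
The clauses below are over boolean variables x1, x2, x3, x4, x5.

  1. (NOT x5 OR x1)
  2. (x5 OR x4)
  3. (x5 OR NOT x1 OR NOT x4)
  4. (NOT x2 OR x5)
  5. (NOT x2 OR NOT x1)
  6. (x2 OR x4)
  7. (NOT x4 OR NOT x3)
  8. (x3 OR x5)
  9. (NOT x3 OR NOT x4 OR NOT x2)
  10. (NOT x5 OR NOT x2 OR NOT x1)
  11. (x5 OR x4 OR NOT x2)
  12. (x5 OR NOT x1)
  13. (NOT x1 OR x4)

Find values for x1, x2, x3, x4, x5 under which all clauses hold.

x1 = T, x2 = F, x3 = F, x4 = T, x5 = T

Branch on x1: take x1 = True.
  then x2 is forced to False.
  then x4 is forced to True.
  then x5 is forced to True.
  then x3 is forced to False.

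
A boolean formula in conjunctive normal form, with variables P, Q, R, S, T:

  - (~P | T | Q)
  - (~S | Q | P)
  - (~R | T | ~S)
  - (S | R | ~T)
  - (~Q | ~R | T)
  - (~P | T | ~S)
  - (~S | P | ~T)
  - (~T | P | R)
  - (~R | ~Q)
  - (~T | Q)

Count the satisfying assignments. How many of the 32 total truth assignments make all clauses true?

The models are:
  P=0 Q=0 R=0 S=0 T=0
  P=0 Q=0 R=1 S=0 T=0
  P=0 Q=1 R=0 S=0 T=0
  P=0 Q=1 R=0 S=1 T=0
  P=1 Q=1 R=0 S=0 T=0
  P=1 Q=1 R=0 S=1 T=1
Count: 6.

6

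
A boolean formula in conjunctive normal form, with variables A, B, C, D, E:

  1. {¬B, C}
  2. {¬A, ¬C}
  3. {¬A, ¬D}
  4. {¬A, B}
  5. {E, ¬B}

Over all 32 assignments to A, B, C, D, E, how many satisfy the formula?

10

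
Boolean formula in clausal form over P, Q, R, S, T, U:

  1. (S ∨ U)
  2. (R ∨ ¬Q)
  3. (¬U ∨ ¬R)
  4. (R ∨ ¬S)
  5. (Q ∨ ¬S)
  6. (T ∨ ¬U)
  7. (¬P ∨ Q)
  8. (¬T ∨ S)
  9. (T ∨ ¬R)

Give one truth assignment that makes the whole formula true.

Set P = True and propagate.
  then Q is forced to True.
  then R is forced to True.
  then U is forced to False.
  then S is forced to True.
  then T is forced to True.
Check each clause:
  1. (U ∨ S) — S is true.
  2. (R ∨ ¬Q) — R is true.
  3. (¬R ∨ ¬U) — ¬U is true.
  4. (R ∨ ¬S) — R is true.
  5. (¬S ∨ Q) — Q is true.
  6. (T ∨ ¬U) — ¬U is true.
  7. (¬P ∨ Q) — Q is true.
  8. (¬T ∨ S) — S is true.
  9. (¬R ∨ T) — T is true.

P = 1  Q = 1  R = 1  S = 1  T = 1  U = 0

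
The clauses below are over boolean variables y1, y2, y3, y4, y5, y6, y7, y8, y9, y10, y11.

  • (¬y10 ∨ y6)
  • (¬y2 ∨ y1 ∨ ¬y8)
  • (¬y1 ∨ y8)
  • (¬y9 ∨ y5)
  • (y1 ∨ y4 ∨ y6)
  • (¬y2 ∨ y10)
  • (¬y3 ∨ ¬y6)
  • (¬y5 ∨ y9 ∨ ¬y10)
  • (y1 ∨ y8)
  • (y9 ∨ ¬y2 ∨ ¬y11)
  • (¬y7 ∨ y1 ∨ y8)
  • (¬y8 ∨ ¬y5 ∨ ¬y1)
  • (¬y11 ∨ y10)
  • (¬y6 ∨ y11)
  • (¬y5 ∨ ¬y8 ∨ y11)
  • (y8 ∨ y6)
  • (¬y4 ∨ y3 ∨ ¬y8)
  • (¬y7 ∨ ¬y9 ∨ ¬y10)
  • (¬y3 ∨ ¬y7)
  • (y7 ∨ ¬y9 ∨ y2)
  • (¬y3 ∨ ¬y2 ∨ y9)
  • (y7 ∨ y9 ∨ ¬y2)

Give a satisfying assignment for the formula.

y1=T, y2=F, y3=T, y4=T, y5=F, y6=F, y7=F, y8=T, y9=F, y10=F, y11=F

Try y1 = True.
  then y8 is forced to True.
  then y5 is forced to False.
  then y9 is forced to False.
Set y2 = False and propagate.
For the remaining variables, y3 = True, y4 = True, y6 = False, y7 = False, y10 = False, y11 = False works.
Every clause has at least one true literal under this assignment.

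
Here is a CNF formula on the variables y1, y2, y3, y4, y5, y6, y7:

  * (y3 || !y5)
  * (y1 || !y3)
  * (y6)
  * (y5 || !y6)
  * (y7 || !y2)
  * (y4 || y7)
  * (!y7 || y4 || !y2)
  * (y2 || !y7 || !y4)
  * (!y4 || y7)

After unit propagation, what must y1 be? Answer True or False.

(y6) is a unit clause: y6 = True.
(!y6 || y5): since y6 = True, the clause reduces to (y5). y5 = True.
(y3 || !y5) with y5 = True leaves only y3, so y3 = True.
(y1 || !y3) with y3 = True leaves only y1, so y1 = True.

True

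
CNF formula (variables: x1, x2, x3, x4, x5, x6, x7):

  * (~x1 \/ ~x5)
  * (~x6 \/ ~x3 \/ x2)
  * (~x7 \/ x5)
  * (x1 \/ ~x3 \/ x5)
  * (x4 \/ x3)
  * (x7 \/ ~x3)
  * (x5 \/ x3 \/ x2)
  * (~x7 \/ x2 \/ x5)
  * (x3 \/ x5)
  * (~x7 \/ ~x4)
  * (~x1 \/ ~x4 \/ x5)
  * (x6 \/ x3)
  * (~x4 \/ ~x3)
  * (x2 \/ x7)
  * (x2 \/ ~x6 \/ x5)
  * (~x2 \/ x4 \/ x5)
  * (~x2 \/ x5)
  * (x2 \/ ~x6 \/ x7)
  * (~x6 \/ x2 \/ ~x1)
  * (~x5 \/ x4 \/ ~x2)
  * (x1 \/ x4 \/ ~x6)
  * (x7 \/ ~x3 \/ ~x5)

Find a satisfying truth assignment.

x1=F, x2=F, x3=T, x4=F, x5=T, x6=F, x7=T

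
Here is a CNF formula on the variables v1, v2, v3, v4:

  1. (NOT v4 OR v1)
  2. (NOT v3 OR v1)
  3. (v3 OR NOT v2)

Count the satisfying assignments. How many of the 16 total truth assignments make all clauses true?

The models are:
  v1=0 v2=0 v3=0 v4=0
  v1=1 v2=0 v3=0 v4=0
  v1=1 v2=0 v3=0 v4=1
  v1=1 v2=0 v3=1 v4=0
  v1=1 v2=0 v3=1 v4=1
  v1=1 v2=1 v3=1 v4=0
  v1=1 v2=1 v3=1 v4=1
Count: 7.

7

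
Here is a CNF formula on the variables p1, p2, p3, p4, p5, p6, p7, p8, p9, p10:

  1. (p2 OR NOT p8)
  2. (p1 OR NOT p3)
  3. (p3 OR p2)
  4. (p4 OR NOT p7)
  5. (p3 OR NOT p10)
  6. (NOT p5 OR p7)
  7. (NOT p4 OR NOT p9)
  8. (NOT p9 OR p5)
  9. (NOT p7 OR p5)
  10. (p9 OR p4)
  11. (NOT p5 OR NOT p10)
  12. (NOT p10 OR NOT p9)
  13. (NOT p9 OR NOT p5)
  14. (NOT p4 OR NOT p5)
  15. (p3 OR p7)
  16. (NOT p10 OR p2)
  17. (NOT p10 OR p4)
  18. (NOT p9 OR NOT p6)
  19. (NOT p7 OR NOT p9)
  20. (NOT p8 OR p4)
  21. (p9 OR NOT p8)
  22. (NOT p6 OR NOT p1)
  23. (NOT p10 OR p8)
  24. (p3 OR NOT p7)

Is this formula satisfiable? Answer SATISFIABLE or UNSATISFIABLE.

SATISFIABLE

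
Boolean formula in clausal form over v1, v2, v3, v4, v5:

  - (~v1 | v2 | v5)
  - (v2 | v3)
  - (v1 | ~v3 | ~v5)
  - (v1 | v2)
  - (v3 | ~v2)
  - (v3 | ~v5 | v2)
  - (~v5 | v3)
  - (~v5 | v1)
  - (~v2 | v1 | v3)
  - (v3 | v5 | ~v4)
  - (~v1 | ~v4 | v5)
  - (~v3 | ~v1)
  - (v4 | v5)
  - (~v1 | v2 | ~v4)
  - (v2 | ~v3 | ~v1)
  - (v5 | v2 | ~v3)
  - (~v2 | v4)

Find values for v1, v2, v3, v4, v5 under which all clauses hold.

Set v1 = False and propagate.
  then v2 is forced to True.
  then v3 is forced to True.
  then v5 is forced to False.
  then v4 is forced to True.

v1=0  v2=1  v3=1  v4=1  v5=0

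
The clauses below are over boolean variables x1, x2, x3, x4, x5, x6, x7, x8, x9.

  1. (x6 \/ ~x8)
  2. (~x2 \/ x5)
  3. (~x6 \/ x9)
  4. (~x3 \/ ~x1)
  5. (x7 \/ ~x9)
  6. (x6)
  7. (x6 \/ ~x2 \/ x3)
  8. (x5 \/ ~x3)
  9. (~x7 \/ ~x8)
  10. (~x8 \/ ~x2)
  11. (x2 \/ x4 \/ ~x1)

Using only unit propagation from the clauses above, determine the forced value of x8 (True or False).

Unit clause (x6) sets x6 = True.
In (x9 \/ ~x6), ~x6 is now false; x9 must hold, so x9 = True.
In (~x9 \/ x7), ~x9 is now false; x7 must hold, so x7 = True.
(~x7 \/ ~x8): since x7 = True, the clause reduces to (~x8). x8 = False.

False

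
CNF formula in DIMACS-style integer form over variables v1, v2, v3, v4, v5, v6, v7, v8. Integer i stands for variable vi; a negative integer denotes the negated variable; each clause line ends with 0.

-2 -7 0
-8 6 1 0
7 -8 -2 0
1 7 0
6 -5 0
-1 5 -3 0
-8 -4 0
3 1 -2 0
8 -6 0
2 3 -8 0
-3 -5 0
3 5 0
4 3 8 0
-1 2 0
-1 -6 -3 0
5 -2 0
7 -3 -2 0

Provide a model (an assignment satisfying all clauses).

v1 = 0, v2 = 0, v3 = 1, v4 = 1, v5 = 0, v6 = 0, v7 = 1, v8 = 0

Check each clause:
  1. (¬v7 ∨ ¬v2) — ¬v2 is true.
  2. (v1 ∨ v6 ∨ ¬v8) — ¬v8 is true.
  3. (¬v2 ∨ ¬v8 ∨ v7) — ¬v8 is true.
  4. (v7 ∨ v1) — v7 is true.
  5. (¬v5 ∨ v6) — ¬v5 is true.
  6. (¬v1 ∨ v5 ∨ ¬v3) — ¬v1 is true.
  7. (¬v4 ∨ ¬v8) — ¬v8 is true.
  8. (v3 ∨ ¬v2 ∨ v1) — v3 is true.
  9. (v8 ∨ ¬v6) — ¬v6 is true.
  10. (v3 ∨ v2 ∨ ¬v8) — ¬v8 is true.
  11. (¬v5 ∨ ¬v3) — ¬v5 is true.
  12. (v5 ∨ v3) — v3 is true.
  13. (v4 ∨ v8 ∨ v3) — v3 is true.
  14. (v2 ∨ ¬v1) — ¬v1 is true.
  15. (¬v6 ∨ ¬v1 ∨ ¬v3) — ¬v6 is true.
  16. (v5 ∨ ¬v2) — ¬v2 is true.
  17. (¬v2 ∨ v7 ∨ ¬v3) — ¬v2 is true.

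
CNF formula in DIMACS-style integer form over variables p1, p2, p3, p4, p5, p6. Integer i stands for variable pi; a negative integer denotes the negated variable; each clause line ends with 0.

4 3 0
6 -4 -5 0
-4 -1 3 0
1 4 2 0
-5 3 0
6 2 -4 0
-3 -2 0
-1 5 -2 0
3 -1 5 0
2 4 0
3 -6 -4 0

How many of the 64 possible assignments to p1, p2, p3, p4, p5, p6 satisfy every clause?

The models are:
  p1=F p2=F p3=T p4=T p5=F p6=T
  p1=F p2=F p3=T p4=T p5=T p6=T
  p1=F p2=T p3=F p4=T p5=F p6=F
  p1=T p2=F p3=T p4=T p5=F p6=T
  p1=T p2=F p3=T p4=T p5=T p6=T
Count: 5.

5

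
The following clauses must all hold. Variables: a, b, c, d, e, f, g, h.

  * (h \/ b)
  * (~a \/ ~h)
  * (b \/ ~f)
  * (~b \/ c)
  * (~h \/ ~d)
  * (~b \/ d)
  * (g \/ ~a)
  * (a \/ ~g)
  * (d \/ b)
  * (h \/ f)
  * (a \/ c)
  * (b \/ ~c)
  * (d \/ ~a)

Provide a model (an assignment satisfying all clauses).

a = F, b = T, c = T, d = T, e = F, f = T, g = F, h = F

Check each clause:
  1. (h \/ b) — b is true.
  2. (~a \/ ~h) — ~h is true.
  3. (~f \/ b) — b is true.
  4. (~b \/ c) — c is true.
  5. (~h \/ ~d) — ~h is true.
  6. (d \/ ~b) — d is true.
  7. (~a \/ g) — ~a is true.
  8. (a \/ ~g) — ~g is true.
  9. (d \/ b) — b is true.
  10. (h \/ f) — f is true.
  11. (c \/ a) — c is true.
  12. (~c \/ b) — b is true.
  13. (d \/ ~a) — d is true.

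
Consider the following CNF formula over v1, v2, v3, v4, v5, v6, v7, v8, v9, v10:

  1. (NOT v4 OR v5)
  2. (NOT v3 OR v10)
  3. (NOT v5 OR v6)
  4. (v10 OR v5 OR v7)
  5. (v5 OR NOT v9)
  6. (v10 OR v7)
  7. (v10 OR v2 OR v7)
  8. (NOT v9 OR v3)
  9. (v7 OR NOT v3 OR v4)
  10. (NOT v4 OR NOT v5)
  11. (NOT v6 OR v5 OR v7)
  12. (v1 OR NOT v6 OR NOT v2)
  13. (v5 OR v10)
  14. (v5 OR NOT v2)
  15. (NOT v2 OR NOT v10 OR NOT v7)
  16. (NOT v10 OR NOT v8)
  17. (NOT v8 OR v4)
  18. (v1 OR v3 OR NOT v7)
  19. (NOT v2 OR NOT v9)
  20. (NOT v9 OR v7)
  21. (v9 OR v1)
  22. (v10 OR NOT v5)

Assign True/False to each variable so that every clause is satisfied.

v1 = 1, v2 = 1, v3 = 0, v4 = 0, v5 = 1, v6 = 1, v7 = 0, v8 = 0, v9 = 0, v10 = 1

Check each clause:
  1. (v5 OR NOT v4) — NOT v4 is true.
  2. (NOT v3 OR v10) — v10 is true.
  3. (NOT v5 OR v6) — v6 is true.
  4. (v7 OR v5 OR v10) — v10 is true.
  5. (NOT v9 OR v5) — v5 is true.
  6. (v7 OR v10) — v10 is true.
  7. (v2 OR v7 OR v10) — v10 is true.
  8. (v3 OR NOT v9) — NOT v9 is true.
  9. (v7 OR NOT v3 OR v4) — NOT v3 is true.
  10. (NOT v5 OR NOT v4) — NOT v4 is true.
  11. (v5 OR v7 OR NOT v6) — v5 is true.
  12. (v1 OR NOT v6 OR NOT v2) — v1 is true.
  13. (v10 OR v5) — v10 is true.
  14. (NOT v2 OR v5) — v5 is true.
  15. (NOT v10 OR NOT v7 OR NOT v2) — NOT v7 is true.
  16. (NOT v10 OR NOT v8) — NOT v8 is true.
  17. (NOT v8 OR v4) — NOT v8 is true.
  18. (v1 OR v3 OR NOT v7) — v1 is true.
  19. (NOT v9 OR NOT v2) — NOT v9 is true.
  20. (NOT v9 OR v7) — NOT v9 is true.
  21. (v1 OR v9) — v1 is true.
  22. (v10 OR NOT v5) — v10 is true.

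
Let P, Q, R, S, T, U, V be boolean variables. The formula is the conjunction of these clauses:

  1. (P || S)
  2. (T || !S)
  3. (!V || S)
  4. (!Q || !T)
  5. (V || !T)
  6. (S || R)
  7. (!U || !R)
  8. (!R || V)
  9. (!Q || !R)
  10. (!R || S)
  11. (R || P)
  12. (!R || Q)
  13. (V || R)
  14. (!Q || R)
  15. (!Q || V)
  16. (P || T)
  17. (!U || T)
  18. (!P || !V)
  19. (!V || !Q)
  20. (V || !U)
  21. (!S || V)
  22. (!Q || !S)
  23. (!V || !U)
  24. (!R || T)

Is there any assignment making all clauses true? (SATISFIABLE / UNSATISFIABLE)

UNSATISFIABLE

R = True:
  propagation gives U=False, V=True, S=True, T=True; an empty clause results — contradiction.
R = False:
  propagation gives S=True, T=True, Q=False, V=True; an empty clause results — contradiction.
Every branch closes, so no satisfying assignment exists.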